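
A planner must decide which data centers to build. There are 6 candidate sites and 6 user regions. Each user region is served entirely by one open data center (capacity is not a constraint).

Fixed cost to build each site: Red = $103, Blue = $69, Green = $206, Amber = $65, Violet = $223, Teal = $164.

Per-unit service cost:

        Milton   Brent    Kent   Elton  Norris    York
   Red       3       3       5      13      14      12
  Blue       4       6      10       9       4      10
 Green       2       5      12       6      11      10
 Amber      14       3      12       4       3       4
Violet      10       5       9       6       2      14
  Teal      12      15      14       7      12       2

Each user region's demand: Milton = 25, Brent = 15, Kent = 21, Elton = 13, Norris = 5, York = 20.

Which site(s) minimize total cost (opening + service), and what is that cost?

Open Red and Amber; minimum total cost 540.

For any fixed open set, each user region goes to its cheapest open site; total = fixed + service.
{Red, Amber}: Milton→Red 3·25=75, Brent→Red 3·15=45, Kent→Red 5·21=105, Elton→Amber 4·13=52, Norris→Amber 3·5=15, York→Amber 4·20=80. Service 372; fixed 168; total 540.
{Red, Blue, Amber}: Milton→Red 3·25=75, Brent→Red 3·15=45, Kent→Red 5·21=105, Elton→Amber 4·13=52, Norris→Amber 3·5=15, York→Amber 4·20=80. Service 372; fixed 237; total 609.
{Blue, Amber}: service 502 + fixed 134 = 636
{Red, Blue, Green, Amber, Violet, Teal}: service 302 + fixed 830 = 1132
No other subset beats 540.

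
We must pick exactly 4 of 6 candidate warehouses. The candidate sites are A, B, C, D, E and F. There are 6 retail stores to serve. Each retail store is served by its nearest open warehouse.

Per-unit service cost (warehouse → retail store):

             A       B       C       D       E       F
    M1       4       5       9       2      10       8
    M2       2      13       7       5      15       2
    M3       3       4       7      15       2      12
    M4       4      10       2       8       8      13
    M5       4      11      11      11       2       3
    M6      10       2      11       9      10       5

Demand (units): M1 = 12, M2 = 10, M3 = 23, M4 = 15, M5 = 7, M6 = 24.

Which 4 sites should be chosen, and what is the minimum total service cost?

Choose A, B, C and E; total service cost 206.

With exactly 4 open, each retail store uses its cheapest among the chosen.
{A, B, C, E}: M1→A 4·12=48, M2→A 2·10=20, M3→E 2·23=46, M4→C 2·15=30, M5→E 2·7=14, M6→B 2·24=48. Service cost 206.
{A, B, D, E}: service cost 212
{B, C, D, E}: service cost 212
Among all 15 size-4 choices, {A, B, C, E} is lowest.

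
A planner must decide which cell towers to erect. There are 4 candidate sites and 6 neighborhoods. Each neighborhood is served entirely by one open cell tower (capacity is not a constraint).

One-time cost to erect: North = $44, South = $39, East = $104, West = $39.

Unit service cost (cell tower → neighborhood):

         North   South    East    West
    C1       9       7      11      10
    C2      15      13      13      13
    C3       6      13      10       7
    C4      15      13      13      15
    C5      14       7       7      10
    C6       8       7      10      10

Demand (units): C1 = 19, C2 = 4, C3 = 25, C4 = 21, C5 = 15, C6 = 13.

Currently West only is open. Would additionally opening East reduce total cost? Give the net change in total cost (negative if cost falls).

No — net change +17 (cost rises by 17).

Current service cost with {West}: 1012.
Adding East: each neighborhood re-picks its cheapest; new service cost 925, saving 87.
Extra fixed cost: 104. Net change = 104 − 87 = 17.
(Totals: 1051 → 1068.)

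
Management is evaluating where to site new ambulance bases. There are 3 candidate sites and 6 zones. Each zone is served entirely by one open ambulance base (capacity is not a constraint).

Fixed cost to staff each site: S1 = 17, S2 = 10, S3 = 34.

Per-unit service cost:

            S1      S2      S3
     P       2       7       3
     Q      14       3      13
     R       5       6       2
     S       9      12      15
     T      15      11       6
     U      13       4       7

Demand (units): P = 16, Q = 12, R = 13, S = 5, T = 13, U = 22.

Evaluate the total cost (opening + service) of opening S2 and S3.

Each zone is assigned to its cheapest site among the open ones.
{S2, S3}: P→S3 3·16=48, Q→S2 3·12=36, R→S3 2·13=26, S→S2 12·5=60, T→S3 6·13=78, U→S2 4·22=88. Service 336; fixed 44; total 380.

Total cost: 380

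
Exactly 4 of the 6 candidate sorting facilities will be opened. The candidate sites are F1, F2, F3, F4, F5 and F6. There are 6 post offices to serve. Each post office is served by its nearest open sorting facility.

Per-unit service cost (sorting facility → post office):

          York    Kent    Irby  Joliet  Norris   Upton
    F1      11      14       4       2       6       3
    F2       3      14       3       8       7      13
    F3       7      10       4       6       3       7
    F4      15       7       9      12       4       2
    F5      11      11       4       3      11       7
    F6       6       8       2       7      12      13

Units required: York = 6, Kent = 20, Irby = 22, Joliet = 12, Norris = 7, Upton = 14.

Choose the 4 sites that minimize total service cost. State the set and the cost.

Choose F1, F2, F4 and F6; total service cost 282.

With exactly 4 open, each post office uses its cheapest among the chosen.
{F1, F2, F4, F6}: York→F2 3·6=18, Kent→F4 7·20=140, Irby→F6 2·22=44, Joliet→F1 2·12=24, Norris→F4 4·7=28, Upton→F4 2·14=28. Service cost 282.
{F1, F3, F4, F6}: service cost 293
{F2, F4, F5, F6}: service cost 294
Among all 15 size-4 choices, {F1, F2, F4, F6} is lowest.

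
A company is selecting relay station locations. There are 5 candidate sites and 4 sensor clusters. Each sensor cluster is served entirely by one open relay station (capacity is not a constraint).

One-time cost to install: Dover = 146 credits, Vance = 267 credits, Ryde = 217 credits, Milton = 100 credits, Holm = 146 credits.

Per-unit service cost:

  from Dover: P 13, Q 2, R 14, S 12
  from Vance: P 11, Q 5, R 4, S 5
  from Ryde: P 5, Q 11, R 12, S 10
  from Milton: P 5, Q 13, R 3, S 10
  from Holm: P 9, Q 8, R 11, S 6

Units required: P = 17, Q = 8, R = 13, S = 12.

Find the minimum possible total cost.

For any fixed open set, each sensor cluster goes to its cheapest open site; total = fixed + service.
{Milton}: P→Milton 5·17=85, Q→Milton 13·8=104, R→Milton 3·13=39, S→Milton 10·12=120. Service 348; fixed 100; total 448.
{Dover, Milton}: P→Milton 5·17=85, Q→Dover 2·8=16, R→Milton 3·13=39, S→Milton 10·12=120. Service 260; fixed 246; total 506.
{Milton, Holm}: service 260 + fixed 246 = 506
{Dover, Vance, Ryde, Milton, Holm}: P→Ryde 5·17=85, Q→Dover 2·8=16, R→Milton 3·13=39, S→Vance 5·12=60. Service 200; fixed 876; total 1076.
No other subset beats 448.

Minimum total cost: 448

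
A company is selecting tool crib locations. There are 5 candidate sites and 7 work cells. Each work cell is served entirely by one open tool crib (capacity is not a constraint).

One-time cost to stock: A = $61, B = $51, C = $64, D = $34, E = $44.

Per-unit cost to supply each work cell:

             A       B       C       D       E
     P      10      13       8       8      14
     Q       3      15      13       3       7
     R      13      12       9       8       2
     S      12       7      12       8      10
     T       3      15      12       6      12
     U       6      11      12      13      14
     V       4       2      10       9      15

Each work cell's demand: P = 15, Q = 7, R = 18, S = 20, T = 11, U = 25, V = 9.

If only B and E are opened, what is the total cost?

Total cost: 940

Each work cell is assigned to its cheapest site among the open ones.
{B, E}: P→B 13·15=195, Q→E 7·7=49, R→E 2·18=36, S→B 7·20=140, T→E 12·11=132, U→B 11·25=275, V→B 2·9=18. Service 845; fixed 95; total 940.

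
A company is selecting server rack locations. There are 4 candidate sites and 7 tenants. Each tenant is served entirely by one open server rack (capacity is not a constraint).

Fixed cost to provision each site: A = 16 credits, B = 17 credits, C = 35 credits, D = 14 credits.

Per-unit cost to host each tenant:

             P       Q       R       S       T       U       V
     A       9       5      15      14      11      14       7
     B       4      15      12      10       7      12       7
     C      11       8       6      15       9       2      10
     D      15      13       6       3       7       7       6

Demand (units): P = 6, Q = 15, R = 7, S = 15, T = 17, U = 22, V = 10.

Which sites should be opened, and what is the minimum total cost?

Open A, B, C and D; minimum total cost 491.

For any fixed open set, each tenant goes to its cheapest open site; total = fixed + service.
{A, B, C, D}: P→B 4·6=24, Q→A 5·15=75, R→C 6·7=42, S→D 3·15=45, T→B 7·17=119, U→C 2·22=44, V→D 6·10=60. Service 409; fixed 82; total 491.
{A, C, D}: service 439 + fixed 65 = 504
{B, C, D}: P→B 4·6=24, Q→C 8·15=120, R→C 6·7=42, S→D 3·15=45, T→B 7·17=119, U→C 2·22=44, V→D 6·10=60. Service 454; fixed 66; total 520.
{D}: service 705 + fixed 14 = 719
(All 15 nonempty subsets were checked; A, B, C and D is lowest.)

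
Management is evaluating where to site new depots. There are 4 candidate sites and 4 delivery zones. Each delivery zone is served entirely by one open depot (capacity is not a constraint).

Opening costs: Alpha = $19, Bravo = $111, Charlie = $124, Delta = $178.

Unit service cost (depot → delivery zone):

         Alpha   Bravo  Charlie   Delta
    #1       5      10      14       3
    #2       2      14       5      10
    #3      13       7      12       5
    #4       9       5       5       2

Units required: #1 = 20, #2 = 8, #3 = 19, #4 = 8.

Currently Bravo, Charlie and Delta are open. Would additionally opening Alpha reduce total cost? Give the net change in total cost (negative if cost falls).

Current service cost with {Bravo, Charlie, Delta}: 211.
Adding Alpha: each delivery zone re-picks its cheapest; new service cost 187, saving 24.
Extra fixed cost: 19. Net change = 19 − 24 = -5.
(Totals: 624 → 619.)

Yes — net change −5 (cost falls by 5).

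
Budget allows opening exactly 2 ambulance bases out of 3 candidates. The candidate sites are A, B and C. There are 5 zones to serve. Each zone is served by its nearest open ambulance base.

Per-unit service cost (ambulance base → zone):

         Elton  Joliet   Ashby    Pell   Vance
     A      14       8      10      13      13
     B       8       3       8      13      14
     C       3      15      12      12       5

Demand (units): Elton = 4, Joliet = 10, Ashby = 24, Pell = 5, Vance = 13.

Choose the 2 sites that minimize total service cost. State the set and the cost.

With exactly 2 open, each zone uses its cheapest among the chosen.
{B, C}: Elton→C 3·4=12, Joliet→B 3·10=30, Ashby→B 8·24=192, Pell→C 12·5=60, Vance→C 5·13=65. Service cost 359.
{A, C}: service cost 457
{A, B}: service cost 488
Among all 3 size-2 choices, {B, C} is lowest.

Choose B and C; total service cost 359.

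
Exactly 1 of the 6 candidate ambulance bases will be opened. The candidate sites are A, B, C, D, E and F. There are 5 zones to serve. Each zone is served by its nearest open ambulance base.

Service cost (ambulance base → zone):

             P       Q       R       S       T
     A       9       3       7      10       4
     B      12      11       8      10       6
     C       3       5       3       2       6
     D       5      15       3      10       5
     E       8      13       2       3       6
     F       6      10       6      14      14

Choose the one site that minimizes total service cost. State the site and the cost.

With exactly 1 open, each zone uses its cheapest among the chosen.
{C}: P→C 3, Q→C 5, R→C 3, S→C 2, T→C 6. Service cost 19.
{E}: service cost 32
{A}: service cost 33
Among all 6 size-1 choices, {C} is lowest.

Choose C only; total service cost 19.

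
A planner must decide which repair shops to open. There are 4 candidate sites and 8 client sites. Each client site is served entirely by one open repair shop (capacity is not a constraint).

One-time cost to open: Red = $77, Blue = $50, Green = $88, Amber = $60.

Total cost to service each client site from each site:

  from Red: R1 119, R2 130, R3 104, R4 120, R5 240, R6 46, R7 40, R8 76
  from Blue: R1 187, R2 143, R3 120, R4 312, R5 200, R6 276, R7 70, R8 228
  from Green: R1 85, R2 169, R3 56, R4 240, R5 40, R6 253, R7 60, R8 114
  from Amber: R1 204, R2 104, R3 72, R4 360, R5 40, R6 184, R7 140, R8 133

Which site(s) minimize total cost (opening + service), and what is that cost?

For any fixed open set, each client site goes to its cheapest open site; total = fixed + service.
{Red, Amber}: R1→Red 119, R2→Amber 104, R3→Amber 72, R4→Red 120, R5→Amber 40, R6→Red 46, R7→Red 40, R8→Red 76. Service 617; fixed 137; total 754.
{Red, Green}: service 593 + fixed 165 = 758
{Red, Green, Amber}: service 567 + fixed 225 = 792
{Red, Blue, Green, Amber}: R1→Green 85, R2→Amber 104, R3→Green 56, R4→Red 120, R5→Green 40, R6→Red 46, R7→Red 40, R8→Red 76. Service 567; fixed 275; total 842.
No other subset beats 754.

Open Red and Amber; minimum total cost 754.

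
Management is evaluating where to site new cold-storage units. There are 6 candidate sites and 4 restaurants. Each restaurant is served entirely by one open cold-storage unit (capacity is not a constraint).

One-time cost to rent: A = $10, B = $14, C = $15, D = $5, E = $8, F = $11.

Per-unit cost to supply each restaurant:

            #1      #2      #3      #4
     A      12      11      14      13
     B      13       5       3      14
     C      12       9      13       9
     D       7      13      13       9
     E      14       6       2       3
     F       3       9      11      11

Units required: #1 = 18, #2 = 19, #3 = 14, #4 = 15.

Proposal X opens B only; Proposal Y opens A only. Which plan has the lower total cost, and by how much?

Proposal X is cheaper by 231.

Proposal X: {B}: #1→B 13·18=234, #2→B 5·19=95, #3→B 3·14=42, #4→B 14·15=210. Service 581; fixed 14; total 595.
Proposal Y: {A}: #1→A 12·18=216, #2→A 11·19=209, #3→A 14·14=196, #4→A 13·15=195. Service 816; fixed 10; total 826.
Difference: |595 − 826| = 231.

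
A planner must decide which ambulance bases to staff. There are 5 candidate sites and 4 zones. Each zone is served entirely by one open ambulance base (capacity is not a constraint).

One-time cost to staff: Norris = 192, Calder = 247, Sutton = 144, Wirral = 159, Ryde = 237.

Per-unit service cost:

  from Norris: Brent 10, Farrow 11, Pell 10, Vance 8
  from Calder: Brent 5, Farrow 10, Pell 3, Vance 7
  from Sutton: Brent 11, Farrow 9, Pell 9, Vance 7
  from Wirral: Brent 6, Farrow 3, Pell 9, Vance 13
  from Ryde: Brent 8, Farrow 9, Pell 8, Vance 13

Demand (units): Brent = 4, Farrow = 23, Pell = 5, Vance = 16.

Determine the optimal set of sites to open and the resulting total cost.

For any fixed open set, each zone goes to its cheapest open site; total = fixed + service.
{Wirral}: Brent→Wirral 6·4=24, Farrow→Wirral 3·23=69, Pell→Wirral 9·5=45, Vance→Wirral 13·16=208. Service 346; fixed 159; total 505.
{Sutton}: service 408 + fixed 144 = 552
{Sutton, Wirral}: Brent→Wirral 6·4=24, Farrow→Wirral 3·23=69, Pell→Sutton 9·5=45, Vance→Sutton 7·16=112. Service 250; fixed 303; total 553.
{Norris, Calder, Sutton, Wirral, Ryde}: service 216 + fixed 979 = 1195
No other subset beats 505.

Open Wirral only; minimum total cost 505.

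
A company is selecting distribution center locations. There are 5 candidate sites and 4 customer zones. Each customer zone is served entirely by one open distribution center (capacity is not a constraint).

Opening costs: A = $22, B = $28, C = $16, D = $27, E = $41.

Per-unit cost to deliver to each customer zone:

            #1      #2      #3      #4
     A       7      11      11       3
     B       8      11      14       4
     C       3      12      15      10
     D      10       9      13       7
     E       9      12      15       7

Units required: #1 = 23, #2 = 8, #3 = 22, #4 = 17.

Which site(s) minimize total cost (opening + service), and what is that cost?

For any fixed open set, each customer zone goes to its cheapest open site; total = fixed + service.
{A, C}: #1→C 3·23=69, #2→A 11·8=88, #3→A 11·22=242, #4→A 3·17=51. Service 450; fixed 38; total 488.
{A, C, D}: #1→C 3·23=69, #2→D 9·8=72, #3→A 11·22=242, #4→A 3·17=51. Service 434; fixed 65; total 499.
{A, B, C}: service 450 + fixed 66 = 516
{A, B, C, D, E}: service 434 + fixed 134 = 568
No other subset beats 488.

Open A and C; minimum total cost 488.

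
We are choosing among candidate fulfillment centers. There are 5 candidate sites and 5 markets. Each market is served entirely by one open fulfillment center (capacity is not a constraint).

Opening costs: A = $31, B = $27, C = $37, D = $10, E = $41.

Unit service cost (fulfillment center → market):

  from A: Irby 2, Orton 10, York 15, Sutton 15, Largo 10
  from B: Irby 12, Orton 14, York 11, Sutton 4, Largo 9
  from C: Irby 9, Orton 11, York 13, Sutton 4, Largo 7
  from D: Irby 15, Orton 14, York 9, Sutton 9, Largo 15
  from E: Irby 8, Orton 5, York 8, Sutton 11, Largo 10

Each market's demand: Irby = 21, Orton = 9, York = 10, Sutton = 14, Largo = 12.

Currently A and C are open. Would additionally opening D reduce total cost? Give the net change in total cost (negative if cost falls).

Yes — net change −30 (cost falls by 30).

Current service cost with {A, C}: 402.
Adding D: each market re-picks its cheapest; new service cost 362, saving 40.
Extra fixed cost: 10. Net change = 10 − 40 = -30.
(Totals: 470 → 440.)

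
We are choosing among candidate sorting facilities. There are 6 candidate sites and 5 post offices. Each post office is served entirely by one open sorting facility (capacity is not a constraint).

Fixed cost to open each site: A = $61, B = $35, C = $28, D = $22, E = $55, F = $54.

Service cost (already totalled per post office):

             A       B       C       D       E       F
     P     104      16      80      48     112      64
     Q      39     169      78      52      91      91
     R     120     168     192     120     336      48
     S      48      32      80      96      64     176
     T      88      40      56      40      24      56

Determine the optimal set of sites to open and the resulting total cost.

Open B, D and F; minimum total cost 299.

For any fixed open set, each post office goes to its cheapest open site; total = fixed + service.
{B, D, F}: P→B 16, Q→D 52, R→F 48, S→B 32, T→B 40. Service 188; fixed 111; total 299.
{B, F}: service 227 + fixed 89 = 316
{B, D}: P→B 16, Q→D 52, R→D 120, S→B 32, T→B 40. Service 260; fixed 57; total 317.
{A, B, C, D, E, F}: P→B 16, Q→A 39, R→F 48, S→B 32, T→E 24. Service 159; fixed 255; total 414.
No other subset beats 299.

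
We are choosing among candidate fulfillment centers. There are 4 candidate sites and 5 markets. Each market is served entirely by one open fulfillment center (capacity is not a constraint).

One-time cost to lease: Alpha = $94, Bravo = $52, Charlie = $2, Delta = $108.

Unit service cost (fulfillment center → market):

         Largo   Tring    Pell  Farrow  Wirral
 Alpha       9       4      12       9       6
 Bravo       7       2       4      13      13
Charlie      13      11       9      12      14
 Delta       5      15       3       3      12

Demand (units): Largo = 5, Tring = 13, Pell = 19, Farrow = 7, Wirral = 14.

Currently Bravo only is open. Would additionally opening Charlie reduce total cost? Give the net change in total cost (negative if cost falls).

Current service cost with {Bravo}: 410.
Adding Charlie: each market re-picks its cheapest; new service cost 403, saving 7.
Extra fixed cost: 2. Net change = 2 − 7 = -5.
(Totals: 462 → 457.)

Yes — net change −5 (cost falls by 5).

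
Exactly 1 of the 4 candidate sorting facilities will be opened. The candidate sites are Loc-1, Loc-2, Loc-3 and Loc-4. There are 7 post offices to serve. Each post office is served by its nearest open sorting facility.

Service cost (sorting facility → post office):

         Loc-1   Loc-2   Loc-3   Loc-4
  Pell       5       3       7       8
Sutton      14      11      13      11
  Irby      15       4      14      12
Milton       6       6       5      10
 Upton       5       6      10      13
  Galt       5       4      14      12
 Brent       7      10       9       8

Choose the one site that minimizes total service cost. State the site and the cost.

With exactly 1 open, each post office uses its cheapest among the chosen.
{Loc-2}: Pell→Loc-2 3, Sutton→Loc-2 11, Irby→Loc-2 4, Milton→Loc-2 6, Upton→Loc-2 6, Galt→Loc-2 4, Brent→Loc-2 10. Service cost 44.
{Loc-1}: service cost 57
{Loc-3}: service cost 72
Among all 4 size-1 choices, {Loc-2} is lowest.

Choose Loc-2 only; total service cost 44.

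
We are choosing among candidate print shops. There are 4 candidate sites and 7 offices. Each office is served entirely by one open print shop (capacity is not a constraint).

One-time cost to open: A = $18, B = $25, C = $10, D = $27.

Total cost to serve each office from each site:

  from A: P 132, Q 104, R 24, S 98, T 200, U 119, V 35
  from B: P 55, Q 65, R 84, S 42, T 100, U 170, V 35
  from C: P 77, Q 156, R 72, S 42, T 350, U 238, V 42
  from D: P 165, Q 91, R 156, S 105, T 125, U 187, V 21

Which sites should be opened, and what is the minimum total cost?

Open A and B; minimum total cost 483.

For any fixed open set, each office goes to its cheapest open site; total = fixed + service.
{A, B}: P→B 55, Q→B 65, R→A 24, S→B 42, T→B 100, U→A 119, V→A 35. Service 440; fixed 43; total 483.
{A, B, C}: service 440 + fixed 53 = 493
{A, B, D}: service 426 + fixed 70 = 496
{A, B, C, D}: service 426 + fixed 80 = 506
No other subset beats 483.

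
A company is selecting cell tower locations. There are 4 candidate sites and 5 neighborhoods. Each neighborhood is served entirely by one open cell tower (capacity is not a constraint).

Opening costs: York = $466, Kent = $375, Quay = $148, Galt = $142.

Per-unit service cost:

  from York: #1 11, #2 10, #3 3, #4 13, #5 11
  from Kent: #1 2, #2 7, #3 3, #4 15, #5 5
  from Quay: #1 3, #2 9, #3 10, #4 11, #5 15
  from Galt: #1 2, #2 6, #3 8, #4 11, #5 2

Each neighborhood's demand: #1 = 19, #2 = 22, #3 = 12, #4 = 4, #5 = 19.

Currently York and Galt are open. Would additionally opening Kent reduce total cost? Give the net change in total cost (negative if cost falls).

Current service cost with {York, Galt}: 288.
Adding Kent: each neighborhood re-picks its cheapest; new service cost 288, saving 0.
Extra fixed cost: 375. Net change = 375 − 0 = 375.
(Totals: 896 → 1271.)

No — net change +375 (cost rises by 375).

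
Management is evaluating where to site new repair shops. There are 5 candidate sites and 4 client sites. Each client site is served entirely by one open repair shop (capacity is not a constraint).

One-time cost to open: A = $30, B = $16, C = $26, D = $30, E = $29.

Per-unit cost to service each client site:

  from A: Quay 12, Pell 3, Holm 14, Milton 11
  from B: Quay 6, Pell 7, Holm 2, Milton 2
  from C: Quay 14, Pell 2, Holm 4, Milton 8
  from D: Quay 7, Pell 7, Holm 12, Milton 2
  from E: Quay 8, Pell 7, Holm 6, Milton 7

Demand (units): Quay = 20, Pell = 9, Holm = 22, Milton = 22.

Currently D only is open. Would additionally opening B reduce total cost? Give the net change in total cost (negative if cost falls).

Yes — net change −224 (cost falls by 224).

Current service cost with {D}: 511.
Adding B: each client site re-picks its cheapest; new service cost 271, saving 240.
Extra fixed cost: 16. Net change = 16 − 240 = -224.
(Totals: 541 → 317.)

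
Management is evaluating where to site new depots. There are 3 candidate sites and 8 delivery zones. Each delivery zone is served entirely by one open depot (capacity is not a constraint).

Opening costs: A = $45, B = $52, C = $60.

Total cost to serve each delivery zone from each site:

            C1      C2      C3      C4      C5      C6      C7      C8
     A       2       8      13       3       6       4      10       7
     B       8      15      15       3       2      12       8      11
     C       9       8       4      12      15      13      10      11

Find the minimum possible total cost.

For any fixed open set, each delivery zone goes to its cheapest open site; total = fixed + service.
{A}: C1→A 2, C2→A 8, C3→A 13, C4→A 3, C5→A 6, C6→A 4, C7→A 10, C8→A 7. Service 53; fixed 45; total 98.
{B}: service 74 + fixed 52 = 126
{C}: C1→C 9, C2→C 8, C3→C 4, C4→C 12, C5→C 15, C6→C 13, C7→C 10, C8→C 11. Service 82; fixed 60; total 142.
{A, B, C}: C1→A 2, C2→A 8, C3→C 4, C4→A 3, C5→B 2, C6→A 4, C7→B 8, C8→A 7. Service 38; fixed 157; total 195.
No other subset beats 98.

Minimum total cost: 98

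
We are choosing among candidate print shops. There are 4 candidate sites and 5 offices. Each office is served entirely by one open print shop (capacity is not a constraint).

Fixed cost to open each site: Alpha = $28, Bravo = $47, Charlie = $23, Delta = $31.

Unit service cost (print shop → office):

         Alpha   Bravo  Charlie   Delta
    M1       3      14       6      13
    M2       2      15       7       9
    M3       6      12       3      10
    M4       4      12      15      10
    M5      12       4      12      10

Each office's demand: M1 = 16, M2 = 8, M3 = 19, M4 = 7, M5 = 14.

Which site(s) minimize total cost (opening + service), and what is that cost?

Open Alpha, Bravo and Charlie; minimum total cost 303.

For any fixed open set, each office goes to its cheapest open site; total = fixed + service.
{Alpha, Bravo, Charlie}: M1→Alpha 3·16=48, M2→Alpha 2·8=16, M3→Charlie 3·19=57, M4→Alpha 4·7=28, M5→Bravo 4·14=56. Service 205; fixed 98; total 303.
{Alpha, Bravo, Charlie, Delta}: service 205 + fixed 129 = 334
{Alpha, Bravo}: M1→Alpha 3·16=48, M2→Alpha 2·8=16, M3→Alpha 6·19=114, M4→Alpha 4·7=28, M5→Bravo 4·14=56. Service 262; fixed 75; total 337.
{Charlie}: service 482 + fixed 23 = 505
(All 15 nonempty subsets were checked; Alpha, Bravo and Charlie is lowest.)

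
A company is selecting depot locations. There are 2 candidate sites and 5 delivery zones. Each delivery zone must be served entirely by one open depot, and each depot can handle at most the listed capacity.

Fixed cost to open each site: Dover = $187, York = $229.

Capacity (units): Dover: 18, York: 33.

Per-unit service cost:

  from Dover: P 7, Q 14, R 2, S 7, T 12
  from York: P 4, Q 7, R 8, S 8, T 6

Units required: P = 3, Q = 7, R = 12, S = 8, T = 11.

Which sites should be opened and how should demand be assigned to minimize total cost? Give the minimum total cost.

Minimum total cost: 631

Open {Dover, York}: P→York 4·3=12, Q→York 7·7=49, R→Dover 2·12=24, S→York 8·8=64, T→York 6·11=66.
Loads: Dover carries 12/18, York carries 29/33. Service 215; fixed 416; total 631.
Next best feasible plan costs 640.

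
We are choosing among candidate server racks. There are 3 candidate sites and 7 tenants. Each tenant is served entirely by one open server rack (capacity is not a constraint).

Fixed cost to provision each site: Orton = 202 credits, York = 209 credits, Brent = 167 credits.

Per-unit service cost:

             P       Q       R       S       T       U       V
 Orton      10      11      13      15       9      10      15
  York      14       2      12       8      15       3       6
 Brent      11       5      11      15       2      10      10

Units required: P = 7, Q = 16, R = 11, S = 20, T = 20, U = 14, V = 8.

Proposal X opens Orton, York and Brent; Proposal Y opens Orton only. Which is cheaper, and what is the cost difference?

Proposal X is cheaper by 240.

Proposal X: {Orton, York, Brent}: P→Orton 10·7=70, Q→York 2·16=32, R→Brent 11·11=121, S→York 8·20=160, T→Brent 2·20=40, U→York 3·14=42, V→York 6·8=48. Service 513; fixed 578; total 1091.
Proposal Y: {Orton}: P→Orton 10·7=70, Q→Orton 11·16=176, R→Orton 13·11=143, S→Orton 15·20=300, T→Orton 9·20=180, U→Orton 10·14=140, V→Orton 15·8=120. Service 1129; fixed 202; total 1331.
Difference: |1091 − 1331| = 240.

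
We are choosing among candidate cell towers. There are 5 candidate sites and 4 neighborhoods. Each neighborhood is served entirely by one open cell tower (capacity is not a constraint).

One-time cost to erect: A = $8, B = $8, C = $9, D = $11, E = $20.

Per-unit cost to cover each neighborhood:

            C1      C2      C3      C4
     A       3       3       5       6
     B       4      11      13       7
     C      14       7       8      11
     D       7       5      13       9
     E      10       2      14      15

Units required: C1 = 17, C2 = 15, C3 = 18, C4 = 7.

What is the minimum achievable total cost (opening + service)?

For any fixed open set, each neighborhood goes to its cheapest open site; total = fixed + service.
{A}: C1→A 3·17=51, C2→A 3·15=45, C3→A 5·18=90, C4→A 6·7=42. Service 228; fixed 8; total 236.
{A, E}: C1→A 3·17=51, C2→E 2·15=30, C3→A 5·18=90, C4→A 6·7=42. Service 213; fixed 28; total 241.
{A, B}: service 228 + fixed 16 = 244
{A, B, C, D, E}: C1→A 3·17=51, C2→E 2·15=30, C3→A 5·18=90, C4→A 6·7=42. Service 213; fixed 56; total 269.
No other subset beats 236.

Minimum total cost: 236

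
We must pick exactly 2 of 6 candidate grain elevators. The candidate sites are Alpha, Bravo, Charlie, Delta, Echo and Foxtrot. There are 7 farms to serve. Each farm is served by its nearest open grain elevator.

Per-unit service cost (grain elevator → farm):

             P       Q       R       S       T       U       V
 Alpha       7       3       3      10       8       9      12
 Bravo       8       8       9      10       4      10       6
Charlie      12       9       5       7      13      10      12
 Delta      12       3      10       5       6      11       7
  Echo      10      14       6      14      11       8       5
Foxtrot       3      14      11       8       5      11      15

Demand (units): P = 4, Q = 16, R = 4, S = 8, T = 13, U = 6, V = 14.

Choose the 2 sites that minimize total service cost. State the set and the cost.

Choose Delta and Echo; total service cost 348.

With exactly 2 open, each farm uses its cheapest among the chosen.
{Delta, Echo}: P→Echo 10·4=40, Q→Delta 3·16=48, R→Echo 6·4=24, S→Delta 5·8=40, T→Delta 6·13=78, U→Echo 8·6=48, V→Echo 5·14=70. Service cost 348.
{Bravo, Delta}: service cost 352
{Alpha, Bravo}: service cost 358
Among all 15 size-2 choices, {Delta, Echo} is lowest.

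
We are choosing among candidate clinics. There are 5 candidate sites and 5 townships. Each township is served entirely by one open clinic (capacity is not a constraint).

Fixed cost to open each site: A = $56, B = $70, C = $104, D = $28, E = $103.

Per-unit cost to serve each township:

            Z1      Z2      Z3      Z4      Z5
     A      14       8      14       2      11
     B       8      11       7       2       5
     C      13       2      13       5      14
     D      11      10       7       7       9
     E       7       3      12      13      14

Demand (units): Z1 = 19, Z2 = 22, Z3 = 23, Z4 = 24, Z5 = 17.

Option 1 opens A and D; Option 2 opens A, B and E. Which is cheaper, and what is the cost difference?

Option 2 is cheaper by 109.

Option 1: {A, D}: Z1→D 11·19=209, Z2→A 8·22=176, Z3→D 7·23=161, Z4→A 2·24=48, Z5→D 9·17=153. Service 747; fixed 84; total 831.
Option 2: {A, B, E}: Z1→E 7·19=133, Z2→E 3·22=66, Z3→B 7·23=161, Z4→A 2·24=48, Z5→B 5·17=85. Service 493; fixed 229; total 722.
Difference: |831 − 722| = 109.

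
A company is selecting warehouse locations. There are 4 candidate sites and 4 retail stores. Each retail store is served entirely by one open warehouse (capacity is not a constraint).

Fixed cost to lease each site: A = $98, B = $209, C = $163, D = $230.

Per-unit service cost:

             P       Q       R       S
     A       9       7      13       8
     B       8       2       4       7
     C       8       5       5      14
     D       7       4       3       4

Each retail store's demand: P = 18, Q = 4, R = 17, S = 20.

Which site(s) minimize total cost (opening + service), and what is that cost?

For any fixed open set, each retail store goes to its cheapest open site; total = fixed + service.
{D}: P→D 7·18=126, Q→D 4·4=16, R→D 3·17=51, S→D 4·20=80. Service 273; fixed 230; total 503.
{B}: service 360 + fixed 209 = 569
{A, D}: service 273 + fixed 328 = 601
{A, B, C, D}: service 265 + fixed 700 = 965
(All 15 nonempty subsets were checked; D only is lowest.)

Open D only; minimum total cost 503.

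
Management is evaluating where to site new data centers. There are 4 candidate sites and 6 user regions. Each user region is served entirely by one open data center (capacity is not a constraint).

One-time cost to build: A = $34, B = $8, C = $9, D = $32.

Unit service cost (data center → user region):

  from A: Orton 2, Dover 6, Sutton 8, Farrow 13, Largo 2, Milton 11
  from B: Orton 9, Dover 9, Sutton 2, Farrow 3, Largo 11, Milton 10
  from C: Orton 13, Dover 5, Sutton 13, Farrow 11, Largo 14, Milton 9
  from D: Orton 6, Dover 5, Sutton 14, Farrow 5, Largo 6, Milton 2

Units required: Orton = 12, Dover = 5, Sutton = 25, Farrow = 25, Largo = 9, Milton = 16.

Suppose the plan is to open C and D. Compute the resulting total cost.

Each user region is assigned to its cheapest site among the open ones.
{C, D}: Orton→D 6·12=72, Dover→C 5·5=25, Sutton→C 13·25=325, Farrow→D 5·25=125, Largo→D 6·9=54, Milton→D 2·16=32. Service 633; fixed 41; total 674.

Total cost: 674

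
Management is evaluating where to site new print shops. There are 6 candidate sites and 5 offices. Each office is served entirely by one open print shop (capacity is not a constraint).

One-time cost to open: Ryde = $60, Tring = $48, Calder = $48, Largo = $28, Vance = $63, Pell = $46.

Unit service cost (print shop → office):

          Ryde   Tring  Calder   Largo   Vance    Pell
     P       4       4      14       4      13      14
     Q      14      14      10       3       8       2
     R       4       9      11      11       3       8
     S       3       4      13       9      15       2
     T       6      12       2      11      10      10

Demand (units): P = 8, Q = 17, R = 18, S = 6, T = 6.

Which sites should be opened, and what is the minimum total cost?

Open Ryde and Pell; minimum total cost 292.

For any fixed open set, each office goes to its cheapest open site; total = fixed + service.
{Ryde, Pell}: P→Ryde 4·8=32, Q→Pell 2·17=34, R→Ryde 4·18=72, S→Pell 2·6=12, T→Ryde 6·6=36. Service 186; fixed 106; total 292.
{Ryde, Largo}: P→Ryde 4·8=32, Q→Largo 3·17=51, R→Ryde 4·18=72, S→Ryde 3·6=18, T→Ryde 6·6=36. Service 209; fixed 88; total 297.
{Ryde, Calder, Pell}: P→Ryde 4·8=32, Q→Pell 2·17=34, R→Ryde 4·18=72, S→Pell 2·6=12, T→Calder 2·6=12. Service 162; fixed 154; total 316.
{Ryde, Tring, Calder, Largo, Vance, Pell}: P→Ryde 4·8=32, Q→Pell 2·17=34, R→Vance 3·18=54, S→Pell 2·6=12, T→Calder 2·6=12. Service 144; fixed 293; total 437.
No other subset beats 292.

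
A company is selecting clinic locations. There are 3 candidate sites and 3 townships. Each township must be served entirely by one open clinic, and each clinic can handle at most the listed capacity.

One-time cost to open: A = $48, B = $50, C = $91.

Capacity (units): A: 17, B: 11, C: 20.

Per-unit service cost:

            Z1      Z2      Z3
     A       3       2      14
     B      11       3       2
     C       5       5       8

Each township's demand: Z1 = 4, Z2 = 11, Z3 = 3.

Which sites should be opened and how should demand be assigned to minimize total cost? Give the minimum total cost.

Minimum total cost: 138

Open {A, B}: Z1→A 3·4=12, Z2→A 2·11=22, Z3→B 2·3=6.
Loads: A carries 15/17, B carries 3/11. Service 40; fixed 98; total 138.
Next best feasible plan costs 170.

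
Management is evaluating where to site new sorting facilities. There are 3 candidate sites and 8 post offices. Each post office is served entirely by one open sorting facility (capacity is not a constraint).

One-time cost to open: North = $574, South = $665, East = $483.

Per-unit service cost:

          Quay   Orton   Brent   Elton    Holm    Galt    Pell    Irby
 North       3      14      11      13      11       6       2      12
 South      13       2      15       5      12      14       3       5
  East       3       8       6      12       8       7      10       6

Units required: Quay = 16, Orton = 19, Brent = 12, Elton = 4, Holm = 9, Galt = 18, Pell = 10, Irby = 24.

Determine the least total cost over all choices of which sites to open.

Minimum total cost: 1245

For any fixed open set, each post office goes to its cheapest open site; total = fixed + service.
{East}: Quay→East 3·16=48, Orton→East 8·19=152, Brent→East 6·12=72, Elton→East 12·4=48, Holm→East 8·9=72, Galt→East 7·18=126, Pell→East 10·10=100, Irby→East 6·24=144. Service 762; fixed 483; total 1245.
{North}: service 1013 + fixed 574 = 1587
{South}: service 956 + fixed 665 = 1621
{North, South, East}: service 498 + fixed 1722 = 2220
No other subset beats 1245.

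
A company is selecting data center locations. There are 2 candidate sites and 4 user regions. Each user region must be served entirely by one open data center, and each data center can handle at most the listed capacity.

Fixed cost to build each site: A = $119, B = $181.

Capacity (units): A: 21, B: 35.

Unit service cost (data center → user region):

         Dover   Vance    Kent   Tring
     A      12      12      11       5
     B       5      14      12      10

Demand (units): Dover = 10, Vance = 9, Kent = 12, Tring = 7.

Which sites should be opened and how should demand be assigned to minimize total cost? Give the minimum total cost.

Open {A, B}: Dover→B 5·10=50, Vance→A 12·9=108, Kent→B 12·12=144, Tring→A 5·7=35.
Loads: A carries 16/21, B carries 22/35. Service 337; fixed 300; total 637.
Next best feasible plan costs 643.

Minimum total cost: 637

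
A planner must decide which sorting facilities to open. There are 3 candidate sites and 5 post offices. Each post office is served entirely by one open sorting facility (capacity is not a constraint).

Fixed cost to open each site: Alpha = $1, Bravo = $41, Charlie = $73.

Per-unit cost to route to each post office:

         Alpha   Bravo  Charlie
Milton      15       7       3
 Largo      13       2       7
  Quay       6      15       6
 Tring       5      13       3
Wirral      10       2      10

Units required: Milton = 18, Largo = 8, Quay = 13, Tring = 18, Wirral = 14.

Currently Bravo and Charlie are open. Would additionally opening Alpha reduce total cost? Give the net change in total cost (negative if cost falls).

No — net change +1 (cost rises by 1).

Current service cost with {Bravo, Charlie}: 230.
Adding Alpha: each post office re-picks its cheapest; new service cost 230, saving 0.
Extra fixed cost: 1. Net change = 1 − 0 = 1.
(Totals: 344 → 345.)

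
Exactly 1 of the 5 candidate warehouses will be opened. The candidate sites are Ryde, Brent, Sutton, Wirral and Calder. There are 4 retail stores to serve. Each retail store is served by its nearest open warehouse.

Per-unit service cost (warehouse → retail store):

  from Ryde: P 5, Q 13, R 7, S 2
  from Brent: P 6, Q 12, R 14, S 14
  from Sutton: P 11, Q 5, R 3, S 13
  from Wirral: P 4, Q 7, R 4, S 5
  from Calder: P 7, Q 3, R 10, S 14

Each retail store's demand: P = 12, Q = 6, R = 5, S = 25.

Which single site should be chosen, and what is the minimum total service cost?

With exactly 1 open, each retail store uses its cheapest among the chosen.
{Ryde}: P→Ryde 5·12=60, Q→Ryde 13·6=78, R→Ryde 7·5=35, S→Ryde 2·25=50. Service cost 223.
{Wirral}: service cost 235
{Sutton}: service cost 502
Among all 5 size-1 choices, {Ryde} is lowest.

Choose Ryde only; total service cost 223.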